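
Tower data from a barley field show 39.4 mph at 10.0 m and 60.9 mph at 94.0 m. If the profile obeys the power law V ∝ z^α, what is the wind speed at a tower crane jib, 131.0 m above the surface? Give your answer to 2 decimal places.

First find α: α = ln(V₂/V₁)/ln(z₂/z₁) = ln(60.9/39.4)/ln(94.0/10.0) = 0.43547/2.24071 = 0.1943
Extrapolate from 94.0 m to 131.0 m: V₃ = 60.9 × (131.0/94.0)^0.1943 = 60.9 × 1.0666 = 64.9577 mph

64.96 mph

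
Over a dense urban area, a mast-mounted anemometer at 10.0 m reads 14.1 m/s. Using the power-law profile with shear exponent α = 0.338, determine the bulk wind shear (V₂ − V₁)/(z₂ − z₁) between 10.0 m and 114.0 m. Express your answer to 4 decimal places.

0.1730 m/s/m

Power law: V₂ = V₁ · (z₂/z₁)^α = 14.1 × (11.4000)^0.338 = 32.0962 m/s
ΔV/Δz = (32.0962 − 14.1)/(114.0 − 10.0) = 17.9962/104.0000 = 0.17304 m/s/m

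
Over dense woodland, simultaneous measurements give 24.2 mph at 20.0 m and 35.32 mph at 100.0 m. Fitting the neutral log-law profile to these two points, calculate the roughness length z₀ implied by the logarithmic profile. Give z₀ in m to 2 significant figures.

z₀ ≈ 0.60 m

Log law: V(z) ∝ ln(z/z₀). With r = V₁/V₂ = 24.2/35.32 = 0.68516,
r · ln(z₂/z₀) = ln(z₁/z₀) ⇒ ln z₀ = (ln z₁ − r·ln z₂)/(1 − r)
ln z₀ = (2.99573 − 0.68516×4.60517) / 0.31484 = -0.5068
z₀ = exp(-0.5068) = 0.6024 m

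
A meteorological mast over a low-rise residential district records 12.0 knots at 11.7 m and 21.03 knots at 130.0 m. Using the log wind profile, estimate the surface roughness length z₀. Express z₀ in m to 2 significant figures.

Log law: V(z) ∝ ln(z/z₀). With r = V₁/V₂ = 12.0/21.03 = 0.57061,
r · ln(z₂/z₀) = ln(z₁/z₀) ⇒ ln z₀ = (ln z₁ − r·ln z₂)/(1 − r)
ln z₀ = (2.45959 − 0.57061×4.86753) / 0.42939 = -0.7403
z₀ = exp(-0.7403) = 0.4770 m

z₀ ≈ 0.48 m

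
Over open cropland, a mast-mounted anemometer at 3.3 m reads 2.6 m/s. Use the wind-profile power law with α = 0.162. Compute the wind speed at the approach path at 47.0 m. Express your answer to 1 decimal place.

Power-law profile: V₂ = V₁ · (z₂/z₁)^α
V₂ = 2.6 × (47.0/3.3)^0.162 = 2.6 × (14.2424)^0.162
    = 2.6 × 1.5377 = 3.9981 m/s

4.0 m/s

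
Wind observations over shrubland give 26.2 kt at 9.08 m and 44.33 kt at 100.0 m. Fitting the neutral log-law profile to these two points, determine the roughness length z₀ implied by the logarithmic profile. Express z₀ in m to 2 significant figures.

z₀ ≈ 0.28 m

Log law: V(z) ∝ ln(z/z₀). With r = V₁/V₂ = 26.2/44.33 = 0.59102,
r · ln(z₂/z₀) = ln(z₁/z₀) ⇒ ln z₀ = (ln z₁ − r·ln z₂)/(1 − r)
ln z₀ = (2.20607 − 0.59102×4.60517) / 0.40898 = -1.2609
z₀ = exp(-1.2609) = 0.2834 m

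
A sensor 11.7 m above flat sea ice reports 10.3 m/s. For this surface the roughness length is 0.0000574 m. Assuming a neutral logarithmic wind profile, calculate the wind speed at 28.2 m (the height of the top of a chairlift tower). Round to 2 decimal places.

11.04 m/s

Log law: V(z) ∝ ln(z/z₀), so V₂/V₁ = ln(z₂/z₀) / ln(z₁/z₀).
ln(28.2/0.0000574) = 13.1048, ln(11.7/0.0000574) = 12.2251
V₂ = 10.3 × 13.1048/12.2251 = 10.3 × 1.0720 = 11.0412 m/s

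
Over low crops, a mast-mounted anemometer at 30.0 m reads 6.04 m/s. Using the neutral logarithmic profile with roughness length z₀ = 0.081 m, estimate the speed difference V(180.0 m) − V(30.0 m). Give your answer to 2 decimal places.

Log law: V₂ = V₁ · ln(z₂/z₀)/ln(z₁/z₀) = 6.04 × 7.7063/5.9145 = 7.8698 m/s
ΔV = 7.8698 − 6.04 = 1.8298 m/s

1.83 m/s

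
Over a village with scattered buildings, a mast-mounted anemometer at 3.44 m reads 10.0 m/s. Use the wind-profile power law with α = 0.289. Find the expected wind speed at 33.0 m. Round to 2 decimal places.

Power-law profile: V₂ = V₁ · (z₂/z₁)^α
V₂ = 10.0 × (33.0/3.44)^0.289 = 10.0 × (9.5930)^0.289
    = 10.0 × 1.9221 = 19.2214 m/s

19.22 m/s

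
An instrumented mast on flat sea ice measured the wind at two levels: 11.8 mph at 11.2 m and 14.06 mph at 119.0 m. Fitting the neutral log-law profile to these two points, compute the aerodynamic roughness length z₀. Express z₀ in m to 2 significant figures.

z₀ ≈ 0.000049 m

Log law: V(z) ∝ ln(z/z₀). With r = V₁/V₂ = 11.8/14.06 = 0.83926,
r · ln(z₂/z₀) = ln(z₁/z₀) ⇒ ln z₀ = (ln z₁ − r·ln z₂)/(1 − r)
ln z₀ = (2.41591 − 0.83926×4.77912) / 0.16074 = -9.9230
z₀ = exp(-9.9230) = 0.00004904 m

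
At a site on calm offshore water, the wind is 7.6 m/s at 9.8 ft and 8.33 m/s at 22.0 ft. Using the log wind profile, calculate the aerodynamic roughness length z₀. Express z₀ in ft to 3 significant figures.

Log law: V(z) ∝ ln(z/z₀). With r = V₁/V₂ = 7.6/8.33 = 0.91236,
r · ln(z₂/z₀) = ln(z₁/z₀) ⇒ ln z₀ = (ln z₁ − r·ln z₂)/(1 − r)
ln z₀ = (2.28238 − 0.91236×3.09104) / 0.08764 = -6.1365
z₀ = exp(-6.1365) = 0.002162 ft

z₀ ≈ 0.00216 ft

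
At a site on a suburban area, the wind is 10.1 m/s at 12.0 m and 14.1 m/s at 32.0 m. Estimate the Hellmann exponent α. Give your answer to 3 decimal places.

α ≈ 0.340

Power law: V₂/V₁ = (z₂/z₁)^α ⇒ α = ln(V₂/V₁) / ln(z₂/z₁)
α = ln(14.1/10.1) / ln(32.0/12.0) = ln(1.3960) / ln(2.6667)
  = 0.33364 / 0.98083 = 0.34016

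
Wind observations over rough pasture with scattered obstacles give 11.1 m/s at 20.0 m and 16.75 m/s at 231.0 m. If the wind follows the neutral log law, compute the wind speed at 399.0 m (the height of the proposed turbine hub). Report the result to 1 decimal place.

18.0 m/s

Log law: V ∝ ln(z/z₀). From the pair, with r = V₁/V₂ = 0.66269,
ln z₀ = (ln z₁ − r·ln z₂)/(1 − r) = (2.9957 − 0.66269×5.4424)/0.33731 = -1.8110 → z₀ = 0.1635 m
V₃ = V₁ · ln(z₃/z₀)/ln(z₁/z₀) = 11.1 × 7.8000/4.8068 = 18.0121 m/s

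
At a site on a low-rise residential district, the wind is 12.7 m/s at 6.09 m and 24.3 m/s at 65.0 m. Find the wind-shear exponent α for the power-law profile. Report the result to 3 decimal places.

α ≈ 0.274

Power law: V₂/V₁ = (z₂/z₁)^α ⇒ α = ln(V₂/V₁) / ln(z₂/z₁)
α = ln(24.3/12.7) / ln(65.0/6.09) = ln(1.9134) / ln(10.6732)
  = 0.64887 / 2.36774 = 0.27405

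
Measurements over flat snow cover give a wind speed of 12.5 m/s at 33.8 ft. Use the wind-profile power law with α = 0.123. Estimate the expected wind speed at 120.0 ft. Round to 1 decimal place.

14.6 m/s

Power-law profile: V₂ = V₁ · (z₂/z₁)^α
V₂ = 12.5 × (120.0/33.8)^0.123 = 12.5 × (3.5503)^0.123
    = 12.5 × 1.1686 = 14.6081 m/s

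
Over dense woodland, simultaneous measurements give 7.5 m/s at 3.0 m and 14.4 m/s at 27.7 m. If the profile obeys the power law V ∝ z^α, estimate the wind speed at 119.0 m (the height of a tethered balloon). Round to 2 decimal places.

22.09 m/s

First find α: α = ln(V₂/V₁)/ln(z₂/z₁) = ln(14.4/7.5)/ln(27.7/3.0) = 0.65233/2.22282 = 0.2935
Extrapolate from 27.7 m to 119.0 m: V₃ = 14.4 × (119.0/27.7)^0.2935 = 14.4 × 1.5339 = 22.0875 m/s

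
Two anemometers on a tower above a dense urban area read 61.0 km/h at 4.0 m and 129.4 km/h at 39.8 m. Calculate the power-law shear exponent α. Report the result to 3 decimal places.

Power law: V₂/V₁ = (z₂/z₁)^α ⇒ α = ln(V₂/V₁) / ln(z₂/z₁)
α = ln(129.4/61.0) / ln(39.8/4.0) = ln(2.1213) / ln(9.9500)
  = 0.75203 / 2.29757 = 0.32732

α ≈ 0.327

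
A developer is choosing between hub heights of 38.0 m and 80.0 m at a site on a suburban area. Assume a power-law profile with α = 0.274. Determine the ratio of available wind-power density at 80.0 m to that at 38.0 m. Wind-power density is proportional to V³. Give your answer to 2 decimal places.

Speed ratio: V_B/V_A = (z_B/z_A)^α = (80.0/38.0)^0.274 = (2.1053)^0.274 = 1.22627
Power-density ratio: P_B/P_A = (V_B/V_A)³ = (1.22627)³ = 1.84399

1.84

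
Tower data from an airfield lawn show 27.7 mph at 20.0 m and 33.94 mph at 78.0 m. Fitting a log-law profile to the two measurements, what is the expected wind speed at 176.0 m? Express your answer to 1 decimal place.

Log law: V ∝ ln(z/z₀). From the pair, with r = V₁/V₂ = 0.81615,
ln z₀ = (ln z₁ − r·ln z₂)/(1 − r) = (2.9957 − 0.81615×4.3567)/0.18385 = -3.0458 → z₀ = 0.04756 m
V₃ = V₁ · ln(z₃/z₀)/ln(z₁/z₀) = 27.7 × 8.2163/6.0415 = 37.6711 mph

37.7 mph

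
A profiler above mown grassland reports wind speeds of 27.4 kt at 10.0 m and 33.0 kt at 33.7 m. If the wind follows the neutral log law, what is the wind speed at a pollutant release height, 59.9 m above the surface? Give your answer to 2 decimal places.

Log law: V ∝ ln(z/z₀). From the pair, with r = V₁/V₂ = 0.83030,
ln z₀ = (ln z₁ − r·ln z₂)/(1 − r) = (2.3026 − 0.83030×3.5175)/0.16970 = -3.6418 → z₀ = 0.02620 m
V₃ = V₁ · ln(z₃/z₀)/ln(z₁/z₀) = 27.4 × 7.7345/5.9444 = 35.6512 kt

35.65 kt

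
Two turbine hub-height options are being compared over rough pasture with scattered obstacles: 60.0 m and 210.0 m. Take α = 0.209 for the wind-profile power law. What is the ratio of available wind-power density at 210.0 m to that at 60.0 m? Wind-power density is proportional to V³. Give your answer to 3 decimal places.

Speed ratio: V_B/V_A = (z_B/z_A)^α = (210.0/60.0)^0.209 = (3.5000)^0.209 = 1.29930
Power-density ratio: P_B/P_A = (V_B/V_A)³ = (1.29930)³ = 2.19346

2.193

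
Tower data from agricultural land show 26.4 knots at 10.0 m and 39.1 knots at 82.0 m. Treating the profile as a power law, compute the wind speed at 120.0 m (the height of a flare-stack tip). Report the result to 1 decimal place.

First find α: α = ln(V₂/V₁)/ln(z₂/z₁) = ln(39.1/26.4)/ln(82.0/10.0) = 0.39276/2.10413 = 0.1867
Extrapolate from 82.0 m to 120.0 m: V₃ = 39.1 × (120.0/82.0)^0.1867 = 39.1 × 1.0737 = 41.9802 knots

42.0 knots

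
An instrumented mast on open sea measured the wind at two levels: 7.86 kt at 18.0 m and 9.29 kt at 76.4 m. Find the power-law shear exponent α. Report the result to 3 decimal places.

α ≈ 0.116

Power law: V₂/V₁ = (z₂/z₁)^α ⇒ α = ln(V₂/V₁) / ln(z₂/z₁)
α = ln(9.29/7.86) / ln(76.4/18.0) = ln(1.1819) / ln(4.2444)
  = 0.16715 / 1.44561 = 0.11563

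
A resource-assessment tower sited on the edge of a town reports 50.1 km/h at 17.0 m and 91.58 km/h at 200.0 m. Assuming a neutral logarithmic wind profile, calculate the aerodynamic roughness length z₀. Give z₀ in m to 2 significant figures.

z₀ ≈ 0.87 m

Log law: V(z) ∝ ln(z/z₀). With r = V₁/V₂ = 50.1/91.58 = 0.54706,
r · ln(z₂/z₀) = ln(z₁/z₀) ⇒ ln z₀ = (ln z₁ − r·ln z₂)/(1 − r)
ln z₀ = (2.83321 − 0.54706×5.29832) / 0.45294 = -0.1442
z₀ = exp(-0.1442) = 0.8657 m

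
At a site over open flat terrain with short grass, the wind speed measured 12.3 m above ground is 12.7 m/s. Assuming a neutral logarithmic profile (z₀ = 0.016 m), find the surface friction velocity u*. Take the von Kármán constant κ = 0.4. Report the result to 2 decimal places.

u* ≈ 0.76 m/s

Log law: V(z) = (u*/κ) · ln(z/z₀) ⇒ u* = κ · V / ln(z/z₀)
u* = 0.4 × 12.7 / ln(12.3/0.016) = 0.4 × 12.7 / 6.6448
   = 5.0800 / 6.6448 = 0.7645 m/s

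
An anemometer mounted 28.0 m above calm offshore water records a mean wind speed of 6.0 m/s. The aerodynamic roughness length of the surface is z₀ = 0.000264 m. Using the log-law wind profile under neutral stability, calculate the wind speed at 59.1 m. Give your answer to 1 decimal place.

Log law: V(z) ∝ ln(z/z₀), so V₂/V₁ = ln(z₂/z₀) / ln(z₁/z₀).
ln(59.1/0.000264) = 12.3188, ln(28.0/0.000264) = 11.5718
V₂ = 6.0 × 12.3188/11.5718 = 6.0 × 1.0646 = 6.3873 m/s

6.4 m/s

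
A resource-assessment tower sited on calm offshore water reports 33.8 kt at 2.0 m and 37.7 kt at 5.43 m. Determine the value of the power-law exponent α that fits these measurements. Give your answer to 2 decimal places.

Power law: V₂/V₁ = (z₂/z₁)^α ⇒ α = ln(V₂/V₁) / ln(z₂/z₁)
α = ln(37.7/33.8) / ln(5.43/2.0) = ln(1.1154) / ln(2.7150)
  = 0.10920 / 0.99879 = 0.10933

α ≈ 0.11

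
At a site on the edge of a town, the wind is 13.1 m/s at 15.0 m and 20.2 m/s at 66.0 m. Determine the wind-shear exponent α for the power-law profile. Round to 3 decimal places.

α ≈ 0.292

Power law: V₂/V₁ = (z₂/z₁)^α ⇒ α = ln(V₂/V₁) / ln(z₂/z₁)
α = ln(20.2/13.1) / ln(66.0/15.0) = ln(1.5420) / ln(4.4000)
  = 0.43307 / 1.48160 = 0.29230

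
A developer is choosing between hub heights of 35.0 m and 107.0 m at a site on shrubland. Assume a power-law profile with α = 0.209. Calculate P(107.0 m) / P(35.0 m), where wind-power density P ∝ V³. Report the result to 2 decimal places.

2.02

Speed ratio: V_B/V_A = (z_B/z_A)^α = (107.0/35.0)^0.209 = (3.0571)^0.209 = 1.26308
Power-density ratio: P_B/P_A = (V_B/V_A)³ = (1.26308)³ = 2.01508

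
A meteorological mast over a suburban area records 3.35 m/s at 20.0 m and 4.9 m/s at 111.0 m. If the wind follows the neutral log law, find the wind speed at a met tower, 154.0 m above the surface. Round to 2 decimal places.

Log law: V ∝ ln(z/z₀). From the pair, with r = V₁/V₂ = 0.68367,
ln z₀ = (ln z₁ − r·ln z₂)/(1 − r) = (2.9957 − 0.68367×4.7095)/0.31633 = -0.7083 → z₀ = 0.4925 m
V₃ = V₁ · ln(z₃/z₀)/ln(z₁/z₀) = 3.35 × 5.7452/3.7040 = 5.1961 m/s

5.20 m/s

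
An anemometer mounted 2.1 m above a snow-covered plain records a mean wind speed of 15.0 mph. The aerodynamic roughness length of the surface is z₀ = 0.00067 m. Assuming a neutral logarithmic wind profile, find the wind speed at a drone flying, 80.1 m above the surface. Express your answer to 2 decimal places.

21.78 mph

Log law: V(z) ∝ ln(z/z₀), so V₂/V₁ = ln(z₂/z₀) / ln(z₁/z₀).
ln(80.1/0.00067) = 11.6915, ln(2.1/0.00067) = 8.0502
V₂ = 15.0 × 11.6915/8.0502 = 15.0 × 1.4523 = 21.7850 mph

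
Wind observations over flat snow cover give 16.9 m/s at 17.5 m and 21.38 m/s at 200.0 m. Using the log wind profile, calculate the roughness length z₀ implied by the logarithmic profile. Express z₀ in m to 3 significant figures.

z₀ ≈ 0.00179 m

Log law: V(z) ∝ ln(z/z₀). With r = V₁/V₂ = 16.9/21.38 = 0.79046,
r · ln(z₂/z₀) = ln(z₁/z₀) ⇒ ln z₀ = (ln z₁ − r·ln z₂)/(1 − r)
ln z₀ = (2.86220 − 0.79046×5.29832) / 0.20954 = -6.3276
z₀ = exp(-6.3276) = 0.001786 m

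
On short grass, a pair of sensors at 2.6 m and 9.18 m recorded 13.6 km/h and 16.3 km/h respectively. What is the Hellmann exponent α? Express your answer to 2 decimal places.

Power law: V₂/V₁ = (z₂/z₁)^α ⇒ α = ln(V₂/V₁) / ln(z₂/z₁)
α = ln(16.3/13.6) / ln(9.18/2.6) = ln(1.1985) / ln(3.5308)
  = 0.18110 / 1.26152 = 0.14355

α ≈ 0.14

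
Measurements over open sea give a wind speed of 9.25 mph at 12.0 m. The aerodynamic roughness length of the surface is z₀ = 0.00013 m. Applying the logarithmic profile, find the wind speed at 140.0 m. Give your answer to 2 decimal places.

11.24 mph

Log law: V(z) ∝ ln(z/z₀), so V₂/V₁ = ln(z₂/z₀) / ln(z₁/z₀).
ln(140.0/0.00013) = 13.8896, ln(12.0/0.00013) = 11.4329
V₂ = 9.25 × 13.8896/11.4329 = 9.25 × 1.2149 = 11.2377 mph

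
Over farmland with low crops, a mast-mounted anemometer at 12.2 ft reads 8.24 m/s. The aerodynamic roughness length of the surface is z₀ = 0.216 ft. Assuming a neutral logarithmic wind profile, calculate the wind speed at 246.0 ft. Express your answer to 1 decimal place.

Log law: V(z) ∝ ln(z/z₀), so V₂/V₁ = ln(z₂/z₀) / ln(z₁/z₀).
ln(246.0/0.216) = 7.0378, ln(12.2/0.216) = 4.0339
V₂ = 8.24 × 7.0378/4.0339 = 8.24 × 1.7447 = 14.3760 m/s

14.4 m/s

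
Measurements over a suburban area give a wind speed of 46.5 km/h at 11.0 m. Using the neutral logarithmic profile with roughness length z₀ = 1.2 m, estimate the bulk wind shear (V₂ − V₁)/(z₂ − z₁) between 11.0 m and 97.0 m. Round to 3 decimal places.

0.531 km/h/m

Log law: V₂ = V₁ · ln(z₂/z₀)/ln(z₁/z₀) = 46.5 × 4.3924/2.2156 = 92.1866 km/h
ΔV/Δz = (92.1866 − 46.5)/(97.0 − 11.0) = 45.6866/86.0000 = 0.53124 km/h/m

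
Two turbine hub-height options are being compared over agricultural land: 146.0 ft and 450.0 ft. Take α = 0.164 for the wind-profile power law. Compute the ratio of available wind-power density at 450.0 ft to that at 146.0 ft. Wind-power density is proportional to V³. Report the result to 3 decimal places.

1.740

Speed ratio: V_B/V_A = (z_B/z_A)^α = (450.0/146.0)^0.164 = (3.0822)^0.164 = 1.20274
Power-density ratio: P_B/P_A = (V_B/V_A)³ = (1.20274)³ = 1.73988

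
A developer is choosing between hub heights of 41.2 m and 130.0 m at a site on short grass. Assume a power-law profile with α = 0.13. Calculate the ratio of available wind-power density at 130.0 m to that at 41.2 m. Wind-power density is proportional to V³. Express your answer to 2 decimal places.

Speed ratio: V_B/V_A = (z_B/z_A)^α = (130.0/41.2)^0.13 = (3.1553)^0.13 = 1.16112
Power-density ratio: P_B/P_A = (V_B/V_A)³ = (1.16112)³ = 1.56541

1.57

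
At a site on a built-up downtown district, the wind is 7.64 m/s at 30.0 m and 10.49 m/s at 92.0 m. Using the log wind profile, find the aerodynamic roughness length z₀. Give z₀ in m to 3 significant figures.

Log law: V(z) ∝ ln(z/z₀). With r = V₁/V₂ = 7.64/10.49 = 0.72831,
r · ln(z₂/z₀) = ln(z₁/z₀) ⇒ ln z₀ = (ln z₁ − r·ln z₂)/(1 − r)
ln z₀ = (3.40120 − 0.72831×4.52179) / 0.27169 = 0.3972
z₀ = exp(0.3972) = 1.488 m

z₀ ≈ 1.49 m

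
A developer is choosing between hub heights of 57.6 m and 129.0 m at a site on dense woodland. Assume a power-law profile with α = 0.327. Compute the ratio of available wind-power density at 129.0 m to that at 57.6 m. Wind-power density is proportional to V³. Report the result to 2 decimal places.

Speed ratio: V_B/V_A = (z_B/z_A)^α = (129.0/57.6)^0.327 = (2.2396)^0.327 = 1.30168
Power-density ratio: P_B/P_A = (V_B/V_A)³ = (1.30168)³ = 2.20554

2.21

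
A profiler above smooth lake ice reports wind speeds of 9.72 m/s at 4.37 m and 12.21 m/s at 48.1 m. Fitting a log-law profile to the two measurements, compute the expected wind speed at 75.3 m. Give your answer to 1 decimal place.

12.7 m/s

Log law: V ∝ ln(z/z₀). From the pair, with r = V₁/V₂ = 0.79607,
ln z₀ = (ln z₁ − r·ln z₂)/(1 − r) = (1.4748 − 0.79607×3.8733)/0.20393 = -7.8881 → z₀ = 0.0003752 m
V₃ = V₁ · ln(z₃/z₀)/ln(z₁/z₀) = 9.72 × 12.2096/9.3629 = 12.6753 m/s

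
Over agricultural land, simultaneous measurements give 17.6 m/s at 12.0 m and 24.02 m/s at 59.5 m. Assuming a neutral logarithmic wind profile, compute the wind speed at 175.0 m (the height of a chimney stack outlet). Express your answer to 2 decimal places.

28.35 m/s

Log law: V ∝ ln(z/z₀). From the pair, with r = V₁/V₂ = 0.73272,
ln z₀ = (ln z₁ − r·ln z₂)/(1 − r) = (2.4849 − 0.73272×4.0860)/0.26728 = -1.9043 → z₀ = 0.1489 m
V₃ = V₁ · ln(z₃/z₀)/ln(z₁/z₀) = 17.6 × 7.0691/4.3892 = 28.3458 m/s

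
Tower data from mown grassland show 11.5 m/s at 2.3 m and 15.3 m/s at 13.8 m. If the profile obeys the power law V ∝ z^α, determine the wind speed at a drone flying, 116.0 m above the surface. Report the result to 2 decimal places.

21.48 m/s

First find α: α = ln(V₂/V₁)/ln(z₂/z₁) = ln(15.3/11.5)/ln(13.8/2.3) = 0.28551/1.79176 = 0.1593
Extrapolate from 13.8 m to 116.0 m: V₃ = 15.3 × (116.0/13.8)^0.1593 = 15.3 × 1.4039 = 21.4792 m/s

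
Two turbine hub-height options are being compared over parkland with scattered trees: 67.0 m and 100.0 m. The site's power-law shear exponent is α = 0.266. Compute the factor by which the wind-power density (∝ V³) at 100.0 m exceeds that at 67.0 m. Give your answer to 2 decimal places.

Speed ratio: V_B/V_A = (z_B/z_A)^α = (100.0/67.0)^0.266 = (1.4925)^0.266 = 1.11241
Power-density ratio: P_B/P_A = (V_B/V_A)³ = (1.11241)³ = 1.37655

1.38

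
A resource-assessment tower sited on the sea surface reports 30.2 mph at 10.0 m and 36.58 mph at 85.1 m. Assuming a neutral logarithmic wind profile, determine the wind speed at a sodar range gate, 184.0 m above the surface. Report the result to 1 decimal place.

38.9 mph

Log law: V ∝ ln(z/z₀). From the pair, with r = V₁/V₂ = 0.82559,
ln z₀ = (ln z₁ − r·ln z₂)/(1 − r) = (2.3026 − 0.82559×4.4438)/0.17441 = -7.8331 → z₀ = 0.0003964 m
V₃ = V₁ · ln(z₃/z₀)/ln(z₁/z₀) = 30.2 × 13.0480/10.1357 = 38.8776 mph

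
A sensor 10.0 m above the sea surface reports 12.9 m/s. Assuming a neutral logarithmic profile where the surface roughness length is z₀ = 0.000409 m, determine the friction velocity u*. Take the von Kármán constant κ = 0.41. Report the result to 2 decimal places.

u* ≈ 0.52 m/s

Log law: V(z) = (u*/κ) · ln(z/z₀) ⇒ u* = κ · V / ln(z/z₀)
u* = 0.41 × 12.9 / ln(10.0/0.000409) = 0.41 × 12.9 / 10.1044
   = 5.2890 / 10.1044 = 0.5234 m/s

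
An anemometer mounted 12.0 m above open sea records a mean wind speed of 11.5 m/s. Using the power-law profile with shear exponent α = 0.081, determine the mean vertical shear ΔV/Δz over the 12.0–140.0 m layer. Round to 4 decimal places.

Power law: V₂ = V₁ · (z₂/z₁)^α = 11.5 × (11.6667)^0.081 = 14.0320 m/s
ΔV/Δz = (14.0320 − 11.5)/(140.0 − 12.0) = 2.5320/128.0000 = 0.01978 m/s/m

0.0198 m/s/m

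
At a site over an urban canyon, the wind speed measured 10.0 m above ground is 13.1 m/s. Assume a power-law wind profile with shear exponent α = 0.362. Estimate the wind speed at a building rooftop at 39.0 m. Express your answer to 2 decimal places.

21.44 m/s

Power-law profile: V₂ = V₁ · (z₂/z₁)^α
V₂ = 13.1 × (39.0/10.0)^0.362 = 13.1 × (3.9000)^0.362
    = 13.1 × 1.6367 = 21.4406 m/s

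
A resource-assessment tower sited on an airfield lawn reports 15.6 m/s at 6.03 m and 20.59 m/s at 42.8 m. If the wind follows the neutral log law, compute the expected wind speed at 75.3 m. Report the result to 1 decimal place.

Log law: V ∝ ln(z/z₀). From the pair, with r = V₁/V₂ = 0.75765,
ln z₀ = (ln z₁ − r·ln z₂)/(1 − r) = (1.7967 − 0.75765×3.7565)/0.24235 = -4.3301 → z₀ = 0.01317 m
V₃ = V₁ · ln(z₃/z₀)/ln(z₁/z₀) = 15.6 × 8.6515/6.1268 = 22.0284 m/s

22.0 m/s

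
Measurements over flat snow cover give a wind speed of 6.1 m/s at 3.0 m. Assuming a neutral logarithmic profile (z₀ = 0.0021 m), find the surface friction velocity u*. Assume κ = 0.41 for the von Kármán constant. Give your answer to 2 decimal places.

u* ≈ 0.34 m/s

Log law: V(z) = (u*/κ) · ln(z/z₀) ⇒ u* = κ · V / ln(z/z₀)
u* = 0.41 × 6.1 / ln(3.0/0.0021) = 0.41 × 6.1 / 7.2644
   = 2.5010 / 7.2644 = 0.3443 m/s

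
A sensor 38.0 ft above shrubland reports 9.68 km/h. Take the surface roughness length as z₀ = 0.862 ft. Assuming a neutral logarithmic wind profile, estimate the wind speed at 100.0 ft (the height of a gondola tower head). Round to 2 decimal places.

Log law: V(z) ∝ ln(z/z₀), so V₂/V₁ = ln(z₂/z₀) / ln(z₁/z₀).
ln(100.0/0.862) = 4.7537, ln(38.0/0.862) = 3.7861
V₂ = 9.68 × 4.7537/3.7861 = 9.68 × 1.2556 = 12.1539 km/h

12.15 km/h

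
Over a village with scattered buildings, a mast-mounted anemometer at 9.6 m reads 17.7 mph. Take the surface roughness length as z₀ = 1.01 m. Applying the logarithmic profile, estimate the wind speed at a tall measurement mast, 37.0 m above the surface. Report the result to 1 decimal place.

28.3 mph

Log law: V(z) ∝ ln(z/z₀), so V₂/V₁ = ln(z₂/z₀) / ln(z₁/z₀).
ln(37.0/1.01) = 3.6010, ln(9.6/1.01) = 2.2518
V₂ = 17.7 × 3.6010/2.2518 = 17.7 × 1.5991 = 28.3048 mph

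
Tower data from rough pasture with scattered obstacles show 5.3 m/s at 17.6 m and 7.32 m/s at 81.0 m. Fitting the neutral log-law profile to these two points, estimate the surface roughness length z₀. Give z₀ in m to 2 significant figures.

z₀ ≈ 0.32 m

Log law: V(z) ∝ ln(z/z₀). With r = V₁/V₂ = 5.3/7.32 = 0.72404,
r · ln(z₂/z₀) = ln(z₁/z₀) ⇒ ln z₀ = (ln z₁ − r·ln z₂)/(1 − r)
ln z₀ = (2.86790 − 0.72404×4.39445) / 0.27596 = -1.1374
z₀ = exp(-1.1374) = 0.3206 m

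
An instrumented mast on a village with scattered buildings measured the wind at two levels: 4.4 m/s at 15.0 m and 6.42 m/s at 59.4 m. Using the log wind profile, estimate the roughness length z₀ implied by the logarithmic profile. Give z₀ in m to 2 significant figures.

Log law: V(z) ∝ ln(z/z₀). With r = V₁/V₂ = 4.4/6.42 = 0.68536,
r · ln(z₂/z₀) = ln(z₁/z₀) ⇒ ln z₀ = (ln z₁ − r·ln z₂)/(1 − r)
ln z₀ = (2.70805 − 0.68536×4.08429) / 0.31464 = -0.2897
z₀ = exp(-0.2897) = 0.7485 m

z₀ ≈ 0.75 m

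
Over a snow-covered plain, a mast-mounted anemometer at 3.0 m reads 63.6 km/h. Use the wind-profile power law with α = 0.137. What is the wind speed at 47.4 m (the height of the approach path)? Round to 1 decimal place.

92.8 km/h

Power-law profile: V₂ = V₁ · (z₂/z₁)^α
V₂ = 63.6 × (47.4/3.0)^0.137 = 63.6 × (15.8000)^0.137
    = 63.6 × 1.4595 = 92.8267 km/h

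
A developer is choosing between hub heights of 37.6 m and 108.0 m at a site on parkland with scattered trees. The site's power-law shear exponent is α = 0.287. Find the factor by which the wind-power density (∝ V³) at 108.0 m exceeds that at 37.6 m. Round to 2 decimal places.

2.48

Speed ratio: V_B/V_A = (z_B/z_A)^α = (108.0/37.6)^0.287 = (2.8723)^0.287 = 1.35367
Power-density ratio: P_B/P_A = (V_B/V_A)³ = (1.35367)³ = 2.48051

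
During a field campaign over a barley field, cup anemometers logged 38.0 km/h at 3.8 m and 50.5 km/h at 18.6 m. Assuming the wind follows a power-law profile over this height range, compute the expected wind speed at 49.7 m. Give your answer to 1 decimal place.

First find α: α = ln(V₂/V₁)/ln(z₂/z₁) = ln(50.5/38.0)/ln(18.6/3.8) = 0.28439/1.58816 = 0.1791
Extrapolate from 18.6 m to 49.7 m: V₃ = 50.5 × (49.7/18.6)^0.1791 = 50.5 × 1.1924 = 60.2178 km/h

60.2 km/h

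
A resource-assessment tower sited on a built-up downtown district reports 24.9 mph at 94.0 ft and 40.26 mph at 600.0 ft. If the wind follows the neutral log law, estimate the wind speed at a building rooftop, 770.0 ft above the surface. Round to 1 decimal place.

Log law: V ∝ ln(z/z₀). From the pair, with r = V₁/V₂ = 0.61848,
ln z₀ = (ln z₁ − r·ln z₂)/(1 − r) = (4.5433 − 0.61848×6.3969)/0.38152 = 1.5384 → z₀ = 4.657 ft
V₃ = V₁ · ln(z₃/z₀)/ln(z₁/z₀) = 24.9 × 5.1080/3.0049 = 42.3271 mph

42.3 mph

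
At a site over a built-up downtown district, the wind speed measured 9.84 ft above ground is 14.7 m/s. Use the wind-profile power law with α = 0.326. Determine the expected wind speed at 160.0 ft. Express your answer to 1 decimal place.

Power-law profile: V₂ = V₁ · (z₂/z₁)^α
V₂ = 14.7 × (160.0/9.84)^0.326 = 14.7 × (16.2602)^0.326
    = 14.7 × 2.4821 = 36.4875 m/s

36.5 m/s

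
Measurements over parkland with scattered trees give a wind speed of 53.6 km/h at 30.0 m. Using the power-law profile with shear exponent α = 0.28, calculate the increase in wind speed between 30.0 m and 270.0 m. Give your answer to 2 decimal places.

Power law: V₂ = V₁ · (z₂/z₁)^α = 53.6 × (9.0000)^0.28 = 99.1637 km/h
ΔV = 99.1637 − 53.6 = 45.5637 km/h

45.56 km/h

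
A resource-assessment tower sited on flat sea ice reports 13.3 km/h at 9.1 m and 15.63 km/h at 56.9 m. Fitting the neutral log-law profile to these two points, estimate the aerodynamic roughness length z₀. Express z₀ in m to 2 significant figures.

Log law: V(z) ∝ ln(z/z₀). With r = V₁/V₂ = 13.3/15.63 = 0.85093,
r · ln(z₂/z₀) = ln(z₁/z₀) ⇒ ln z₀ = (ln z₁ − r·ln z₂)/(1 − r)
ln z₀ = (2.20827 − 0.85093×4.04130) / 0.14907 = -8.2549
z₀ = exp(-8.2549) = 0.0002600 m

z₀ ≈ 0.00026 m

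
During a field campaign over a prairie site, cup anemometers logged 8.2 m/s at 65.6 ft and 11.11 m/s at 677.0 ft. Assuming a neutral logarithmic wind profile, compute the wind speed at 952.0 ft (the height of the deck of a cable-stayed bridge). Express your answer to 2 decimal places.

11.54 m/s

Log law: V ∝ ln(z/z₀). From the pair, with r = V₁/V₂ = 0.73807,
ln z₀ = (ln z₁ − r·ln z₂)/(1 − r) = (4.1836 − 0.73807×6.5177)/0.26193 = -2.3936 → z₀ = 0.09130 ft
V₃ = V₁ · ln(z₃/z₀)/ln(z₁/z₀) = 8.2 × 9.2522/6.5772 = 11.5350 m/s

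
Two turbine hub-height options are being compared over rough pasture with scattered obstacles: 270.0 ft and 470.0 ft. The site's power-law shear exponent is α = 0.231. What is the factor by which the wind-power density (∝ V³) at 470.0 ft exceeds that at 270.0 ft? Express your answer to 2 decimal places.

1.47

Speed ratio: V_B/V_A = (z_B/z_A)^α = (470.0/270.0)^0.231 = (1.7407)^0.231 = 1.13661
Power-density ratio: P_B/P_A = (V_B/V_A)³ = (1.13661)³ = 1.46835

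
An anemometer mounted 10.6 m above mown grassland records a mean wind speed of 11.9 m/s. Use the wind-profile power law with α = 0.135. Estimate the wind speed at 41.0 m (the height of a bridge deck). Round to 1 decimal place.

Power-law profile: V₂ = V₁ · (z₂/z₁)^α
V₂ = 11.9 × (41.0/10.6)^0.135 = 11.9 × (3.8679)^0.135
    = 11.9 × 1.2004 = 14.2842 m/s

14.3 m/s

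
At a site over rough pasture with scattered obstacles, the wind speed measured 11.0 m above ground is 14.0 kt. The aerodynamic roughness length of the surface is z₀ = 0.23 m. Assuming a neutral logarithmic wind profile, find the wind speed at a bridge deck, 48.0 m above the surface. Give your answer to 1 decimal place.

19.3 kt

Log law: V(z) ∝ ln(z/z₀), so V₂/V₁ = ln(z₂/z₀) / ln(z₁/z₀).
ln(48.0/0.23) = 5.3409, ln(11.0/0.23) = 3.8676
V₂ = 14.0 × 5.3409/3.8676 = 14.0 × 1.3809 = 19.3331 kt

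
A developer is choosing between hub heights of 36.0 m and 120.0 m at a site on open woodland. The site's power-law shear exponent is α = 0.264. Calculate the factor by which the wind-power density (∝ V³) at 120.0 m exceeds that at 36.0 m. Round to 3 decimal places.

Speed ratio: V_B/V_A = (z_B/z_A)^α = (120.0/36.0)^0.264 = (3.3333)^0.264 = 1.37417
Power-density ratio: P_B/P_A = (V_B/V_A)³ = (1.37417)³ = 2.59490

2.595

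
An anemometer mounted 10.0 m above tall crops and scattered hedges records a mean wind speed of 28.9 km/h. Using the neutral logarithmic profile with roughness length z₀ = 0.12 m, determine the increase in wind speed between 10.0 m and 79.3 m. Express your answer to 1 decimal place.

13.5 km/h

Log law: V₂ = V₁ · ln(z₂/z₀)/ln(z₁/z₀) = 28.9 × 6.4935/4.4228 = 42.4302 km/h
ΔV = 42.4302 − 28.9 = 13.5302 km/h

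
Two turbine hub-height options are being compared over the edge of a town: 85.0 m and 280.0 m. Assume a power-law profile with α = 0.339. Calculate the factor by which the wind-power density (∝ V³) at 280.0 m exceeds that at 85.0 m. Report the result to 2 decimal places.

Speed ratio: V_B/V_A = (z_B/z_A)^α = (280.0/85.0)^0.339 = (3.2941)^0.339 = 1.49801
Power-density ratio: P_B/P_A = (V_B/V_A)³ = (1.49801)³ = 3.36156

3.36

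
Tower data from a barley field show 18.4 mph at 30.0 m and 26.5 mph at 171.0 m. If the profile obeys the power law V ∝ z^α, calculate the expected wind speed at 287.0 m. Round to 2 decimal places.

29.54 mph

First find α: α = ln(V₂/V₁)/ln(z₂/z₁) = ln(26.5/18.4)/ln(171.0/30.0) = 0.36479/1.74047 = 0.2096
Extrapolate from 171.0 m to 287.0 m: V₃ = 26.5 × (287.0/171.0)^0.2096 = 26.5 × 1.1146 = 29.5380 mph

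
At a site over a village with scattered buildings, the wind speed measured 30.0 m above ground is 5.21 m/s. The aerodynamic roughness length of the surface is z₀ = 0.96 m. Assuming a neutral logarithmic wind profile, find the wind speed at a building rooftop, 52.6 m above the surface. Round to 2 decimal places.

6.06 m/s

Log law: V(z) ∝ ln(z/z₀), so V₂/V₁ = ln(z₂/z₀) / ln(z₁/z₀).
ln(52.6/0.96) = 4.0035, ln(30.0/0.96) = 3.4420
V₂ = 5.21 × 4.0035/3.4420 = 5.21 × 1.1631 = 6.0599 m/s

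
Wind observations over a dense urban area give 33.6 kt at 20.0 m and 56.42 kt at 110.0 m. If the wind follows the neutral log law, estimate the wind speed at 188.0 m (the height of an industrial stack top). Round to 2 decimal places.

Log law: V ∝ ln(z/z₀). From the pair, with r = V₁/V₂ = 0.59553,
ln z₀ = (ln z₁ − r·ln z₂)/(1 − r) = (2.9957 − 0.59553×4.7005)/0.40447 = 0.4857 → z₀ = 1.625 m
V₃ = V₁ · ln(z₃/z₀)/ln(z₁/z₀) = 33.6 × 4.7508/2.5101 = 63.5945 kt

63.59 kt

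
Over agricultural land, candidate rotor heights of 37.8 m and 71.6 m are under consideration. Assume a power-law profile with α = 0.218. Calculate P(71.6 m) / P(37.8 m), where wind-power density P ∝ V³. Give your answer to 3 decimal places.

1.519

Speed ratio: V_B/V_A = (z_B/z_A)^α = (71.6/37.8)^0.218 = (1.8942)^0.218 = 1.14942
Power-density ratio: P_B/P_A = (V_B/V_A)³ = (1.14942)³ = 1.51857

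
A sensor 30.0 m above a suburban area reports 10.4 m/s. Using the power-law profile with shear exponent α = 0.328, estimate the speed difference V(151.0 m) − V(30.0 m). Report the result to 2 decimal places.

7.27 m/s

Power law: V₂ = V₁ · (z₂/z₁)^α = 10.4 × (5.0333)^0.328 = 17.6702 m/s
ΔV = 17.6702 − 10.4 = 7.2702 m/s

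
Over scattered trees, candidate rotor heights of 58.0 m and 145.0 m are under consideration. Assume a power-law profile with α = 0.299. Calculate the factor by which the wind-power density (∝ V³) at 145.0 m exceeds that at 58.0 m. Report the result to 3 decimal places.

2.275

Speed ratio: V_B/V_A = (z_B/z_A)^α = (145.0/58.0)^0.299 = (2.5000)^0.299 = 1.31518
Power-density ratio: P_B/P_A = (V_B/V_A)³ = (1.31518)³ = 2.27485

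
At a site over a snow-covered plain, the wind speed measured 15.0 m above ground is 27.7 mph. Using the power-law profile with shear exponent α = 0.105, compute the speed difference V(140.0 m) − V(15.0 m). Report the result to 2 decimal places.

7.32 mph

Power law: V₂ = V₁ · (z₂/z₁)^α = 27.7 × (9.3333)^0.105 = 35.0214 mph
ΔV = 35.0214 − 27.7 = 7.3214 mph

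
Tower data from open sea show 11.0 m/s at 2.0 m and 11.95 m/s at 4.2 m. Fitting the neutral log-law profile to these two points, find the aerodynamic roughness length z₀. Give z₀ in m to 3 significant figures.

Log law: V(z) ∝ ln(z/z₀). With r = V₁/V₂ = 11.0/11.95 = 0.92050,
r · ln(z₂/z₀) = ln(z₁/z₀) ⇒ ln z₀ = (ln z₁ − r·ln z₂)/(1 − r)
ln z₀ = (0.69315 − 0.92050×1.43508) / 0.07950 = -7.8977
z₀ = exp(-7.8977) = 0.0003716 m

z₀ ≈ 0.000372 m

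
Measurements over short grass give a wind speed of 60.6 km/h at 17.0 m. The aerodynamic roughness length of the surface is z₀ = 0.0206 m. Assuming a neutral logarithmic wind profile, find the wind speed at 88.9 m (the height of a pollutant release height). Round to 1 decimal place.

75.5 km/h

Log law: V(z) ∝ ln(z/z₀), so V₂/V₁ = ln(z₂/z₀) / ln(z₁/z₀).
ln(88.9/0.0206) = 8.3700, ln(17.0/0.0206) = 6.7157
V₂ = 60.6 × 8.3700/6.7157 = 60.6 × 1.2463 = 75.5278 km/h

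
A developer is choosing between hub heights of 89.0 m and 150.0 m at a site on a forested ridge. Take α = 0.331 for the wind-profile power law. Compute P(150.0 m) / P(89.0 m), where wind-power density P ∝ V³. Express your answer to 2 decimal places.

Speed ratio: V_B/V_A = (z_B/z_A)^α = (150.0/89.0)^0.331 = (1.6854)^0.331 = 1.18861
Power-density ratio: P_B/P_A = (V_B/V_A)³ = (1.18861)³ = 1.67925

1.68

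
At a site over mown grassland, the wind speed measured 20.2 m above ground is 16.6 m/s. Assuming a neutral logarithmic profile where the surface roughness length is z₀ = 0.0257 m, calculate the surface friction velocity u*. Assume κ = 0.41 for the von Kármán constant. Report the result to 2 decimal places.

u* ≈ 1.02 m/s

Log law: V(z) = (u*/κ) · ln(z/z₀) ⇒ u* = κ · V / ln(z/z₀)
u* = 0.41 × 16.6 / ln(20.2/0.0257) = 0.41 × 16.6 / 6.6669
   = 6.8060 / 6.6669 = 1.0209 m/s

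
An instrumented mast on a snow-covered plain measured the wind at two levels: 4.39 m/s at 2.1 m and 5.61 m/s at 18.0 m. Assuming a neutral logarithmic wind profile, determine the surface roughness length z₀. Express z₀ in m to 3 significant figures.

Log law: V(z) ∝ ln(z/z₀). With r = V₁/V₂ = 4.39/5.61 = 0.78253,
r · ln(z₂/z₀) = ln(z₁/z₀) ⇒ ln z₀ = (ln z₁ − r·ln z₂)/(1 − r)
ln z₀ = (0.74194 − 0.78253×2.89037) / 0.21747 = -6.9889
z₀ = exp(-6.9889) = 0.0009221 m

z₀ ≈ 0.000922 m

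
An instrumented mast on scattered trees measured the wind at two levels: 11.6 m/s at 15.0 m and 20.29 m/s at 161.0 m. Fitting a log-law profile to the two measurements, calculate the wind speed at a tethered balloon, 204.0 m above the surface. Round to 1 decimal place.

Log law: V ∝ ln(z/z₀). From the pair, with r = V₁/V₂ = 0.57171,
ln z₀ = (ln z₁ − r·ln z₂)/(1 − r) = (2.7081 − 0.57171×5.0814)/0.42829 = -0.4601 → z₀ = 0.6312 m
V₃ = V₁ · ln(z₃/z₀)/ln(z₁/z₀) = 11.6 × 5.7782/3.1681 = 21.1567 m/s

21.2 m/s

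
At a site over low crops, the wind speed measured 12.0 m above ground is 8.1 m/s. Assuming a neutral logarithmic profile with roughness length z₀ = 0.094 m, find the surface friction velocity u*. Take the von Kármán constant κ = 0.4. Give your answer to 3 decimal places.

u* ≈ 0.668 m/s

Log law: V(z) = (u*/κ) · ln(z/z₀) ⇒ u* = κ · V / ln(z/z₀)
u* = 0.4 × 8.1 / ln(12.0/0.094) = 0.4 × 8.1 / 4.8494
   = 3.2400 / 4.8494 = 0.6681 m/s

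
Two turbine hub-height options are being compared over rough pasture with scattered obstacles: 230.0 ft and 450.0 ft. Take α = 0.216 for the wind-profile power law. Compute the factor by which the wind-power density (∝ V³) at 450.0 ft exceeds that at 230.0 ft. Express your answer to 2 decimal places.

Speed ratio: V_B/V_A = (z_B/z_A)^α = (450.0/230.0)^0.216 = (1.9565)^0.216 = 1.15601
Power-density ratio: P_B/P_A = (V_B/V_A)³ = (1.15601)³ = 1.54483

1.54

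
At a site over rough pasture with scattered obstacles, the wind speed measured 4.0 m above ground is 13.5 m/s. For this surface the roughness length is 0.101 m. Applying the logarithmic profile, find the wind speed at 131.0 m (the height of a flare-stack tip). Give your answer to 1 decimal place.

Log law: V(z) ∝ ln(z/z₀), so V₂/V₁ = ln(z₂/z₀) / ln(z₁/z₀).
ln(131.0/0.101) = 7.1678, ln(4.0/0.101) = 3.6789
V₂ = 13.5 × 7.1678/3.6789 = 13.5 × 1.9483 = 26.3027 m/s

26.3 m/s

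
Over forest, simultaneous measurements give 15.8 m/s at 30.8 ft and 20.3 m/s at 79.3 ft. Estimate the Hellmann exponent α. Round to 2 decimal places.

α ≈ 0.26

Power law: V₂/V₁ = (z₂/z₁)^α ⇒ α = ln(V₂/V₁) / ln(z₂/z₁)
α = ln(20.3/15.8) / ln(79.3/30.8) = ln(1.2848) / ln(2.5747)
  = 0.25061 / 0.94572 = 0.26499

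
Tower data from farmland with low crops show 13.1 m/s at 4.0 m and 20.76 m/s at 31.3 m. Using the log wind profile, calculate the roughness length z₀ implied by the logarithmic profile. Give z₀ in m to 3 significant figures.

z₀ ≈ 0.119 m

Log law: V(z) ∝ ln(z/z₀). With r = V₁/V₂ = 13.1/20.76 = 0.63102,
r · ln(z₂/z₀) = ln(z₁/z₀) ⇒ ln z₀ = (ln z₁ − r·ln z₂)/(1 − r)
ln z₀ = (1.38629 − 0.63102×3.44362) / 0.36898 = -2.1321
z₀ = exp(-2.1321) = 0.1186 m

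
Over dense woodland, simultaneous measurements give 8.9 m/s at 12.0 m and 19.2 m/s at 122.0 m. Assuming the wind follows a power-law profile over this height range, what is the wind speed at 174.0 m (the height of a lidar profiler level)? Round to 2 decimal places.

21.60 m/s

First find α: α = ln(V₂/V₁)/ln(z₂/z₁) = ln(19.2/8.9)/ln(122.0/12.0) = 0.76886/2.31911 = 0.3315
Extrapolate from 122.0 m to 174.0 m: V₃ = 19.2 × (174.0/122.0)^0.3315 = 19.2 × 1.1249 = 21.5983 m/s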